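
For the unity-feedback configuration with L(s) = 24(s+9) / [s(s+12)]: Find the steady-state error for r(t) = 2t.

One free integrator in L(s): this is a type 1 system.
K_v = lim_{s→0} s·L(s) = 24·9 / (12) = 18.
e_ss = 2/K_v = 2/18 = 1/9.

1/9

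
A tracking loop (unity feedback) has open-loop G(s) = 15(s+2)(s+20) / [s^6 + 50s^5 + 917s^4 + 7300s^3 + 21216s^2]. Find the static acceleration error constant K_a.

Lowest-order denominator term is 21216s^2, so the open loop has 2 poles at the origin → type 2 system.
K_a = lim_{s→0} s^2·G(s) = 15·2·20 / 21216 = 25/884.

25/884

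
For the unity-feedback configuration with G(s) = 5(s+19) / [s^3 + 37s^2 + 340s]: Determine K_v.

The denominator has no term below 340s — 1 pole at s=0, type 1.
K_v = lim_{s→0} s·G(s) = 5·19 / 340 = 19/68.

19/68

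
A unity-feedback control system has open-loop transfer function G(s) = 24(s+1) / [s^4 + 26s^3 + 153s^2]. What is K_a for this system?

8/51

Factoring s^2 from the denominator leaves a polynomial with constant term 153, so the system is type 2.
K_a = lim_{s→0} s^2·G(s) = 24·1 / 153 = 8/51.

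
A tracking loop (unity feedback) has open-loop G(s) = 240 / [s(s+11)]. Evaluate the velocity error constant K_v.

One free integrator in G(s): this is a type 1 system.
K_v = lim_{s→0} s·G(s) = 240 / (11) = 240/11.

240/11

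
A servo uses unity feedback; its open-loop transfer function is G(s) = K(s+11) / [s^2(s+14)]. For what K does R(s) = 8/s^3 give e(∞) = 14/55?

Two free integrators in G(s): this is a type 2 system.
K_a = lim_{s→0} s^2·G(s) = K·11 / (14) = (11/14)·K.
e_ss = 8/K_a = 14/55 ⇒ K_a = 220/7 ⇒ K = (220/7)/(11/14) = 40.

40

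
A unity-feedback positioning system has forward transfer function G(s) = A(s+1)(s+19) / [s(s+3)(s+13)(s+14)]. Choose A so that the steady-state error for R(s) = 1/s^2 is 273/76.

The open loop has one pole at the origin → type 1 system.
K_v = lim_{s→0} s·G(s) = A·1·19 / (3·13·14) = (19/546)·A.
e_ss = 1/K_v = 273/76 ⇒ K_v = 76/273 ⇒ A = (76/273)/(19/546) = 8.

8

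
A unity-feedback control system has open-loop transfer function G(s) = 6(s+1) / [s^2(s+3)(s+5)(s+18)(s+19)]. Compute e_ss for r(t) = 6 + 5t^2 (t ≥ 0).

8550

The open loop has two poles at the origin → type 2 system. By superposition:
  • 6: tracked with zero error.
  • 5t^2: e_ss = 10/K_a with K_a=1/855 → 8550.
Total e_ss = 8550.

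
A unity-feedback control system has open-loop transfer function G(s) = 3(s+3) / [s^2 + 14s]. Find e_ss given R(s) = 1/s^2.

Factoring s from the denominator leaves a polynomial with constant term 14, so the system is type 1.
K_v = lim_{s→0} s·G(s) = 3·3 / 14 = 9/14.
e_ss = 1/K_v = 1/(9/14) = 14/9.

14/9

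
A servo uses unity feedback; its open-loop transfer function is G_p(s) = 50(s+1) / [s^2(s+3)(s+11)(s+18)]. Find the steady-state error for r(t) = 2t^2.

47.52

G_p(s) has two factors of s in the denominator, so the system is type 2.
K_a = lim_{s→0} s^2·G_p(s) = 50·1 / (3·11·18) = 25/297.
r(t) = 2t^2 gives R(s) = 4/s^3.
e_ss = 4/K_a = 4/(25/297) = 47.52.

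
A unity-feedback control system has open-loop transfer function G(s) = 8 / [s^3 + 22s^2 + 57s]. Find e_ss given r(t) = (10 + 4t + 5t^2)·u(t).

infinity

Lowest-order denominator term is 57s, so the open loop has 1 pole at the origin → type 1 system. Taking each input component in turn:
  • 10: tracked with zero error.
  • 4t: e_ss = 4/K_v with K_v=8/57 → 28.5.
  • 5t^2: a type-1 system cannot track it, e_ss → ∞.
The unbounded component dominates.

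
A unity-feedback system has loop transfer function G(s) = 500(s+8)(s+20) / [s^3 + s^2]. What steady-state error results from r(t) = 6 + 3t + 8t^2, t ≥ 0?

Lowest-order denominator term is s^2, so the open loop has 2 poles at the origin → type 2 system. Treating each term separately:
  • 6: tracked with zero error.
  • 3t: tracked with zero error.
  • 8t^2: e_ss = 16/K_a with K_a=80000 → 0.0002.
Total e_ss = 0.0002.

0.0002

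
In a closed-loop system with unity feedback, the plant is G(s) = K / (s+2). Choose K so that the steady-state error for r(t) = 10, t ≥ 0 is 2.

G(s) has no factors of s in the denominator, so the system is type 0.
K_p = lim_{s→0} G(s) = K / (2) = 0.5·K.
e_ss = 10/(1 + K_p) = 2 ⇒ 1 + 0.5·K = 5 ⇒ K = 8.

8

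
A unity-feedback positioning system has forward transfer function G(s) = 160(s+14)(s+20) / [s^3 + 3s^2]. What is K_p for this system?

K_p = lim_{s→0} G(s); with 2 poles at the origin the limit diverges, so K_p = ∞.

infinity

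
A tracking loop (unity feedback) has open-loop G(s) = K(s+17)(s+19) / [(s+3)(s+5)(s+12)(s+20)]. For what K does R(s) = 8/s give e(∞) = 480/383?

The open loop has no poles at the origin → type 0 system.
K_p = lim_{s→0} G(s) = K·17·19 / (3·5·12·20) = (323/3600)·K.
e_ss = 8/(1 + K_p) = 480/383 ⇒ 1 + (323/3600)·K = 383/60 ⇒ K = 60.

60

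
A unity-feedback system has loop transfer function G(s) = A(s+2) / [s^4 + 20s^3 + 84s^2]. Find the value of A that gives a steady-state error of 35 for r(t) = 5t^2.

The denominator has no term below 84s^2 — 2 poles at s=0, type 2.
K_a = lim_{s→0} s^2·G(s) = A·2 / 84 = (1/42)·A.
e_ss = 10/K_a = 35 ⇒ K_a = 2/7 ⇒ A = (2/7)/(1/42) = 12.

12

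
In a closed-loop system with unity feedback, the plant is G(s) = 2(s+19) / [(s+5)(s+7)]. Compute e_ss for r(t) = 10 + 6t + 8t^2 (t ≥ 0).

infinity

The open loop has no poles at the origin → type 0 system. By superposition:
  • 10: e_ss = 10/(1+K_p) with K_p=38/35 → 350/73.
  • 6t: a type-0 system cannot track it, e_ss → ∞.
  • 8t^2: a type-0 system cannot track it, e_ss → ∞.
The unbounded component dominates.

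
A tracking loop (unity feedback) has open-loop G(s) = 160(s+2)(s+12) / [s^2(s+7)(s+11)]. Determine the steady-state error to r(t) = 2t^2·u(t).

G(s) has two factors of s in the denominator, so the system is type 2.
K_a = lim_{s→0} s^2·G(s) = 160·2·12 / (7·11) = 3840/77.
r(t) = 2t^2 gives R(s) = 4/s^3.
e_ss = 4/K_a = 4/(3840/77) = 77/960.

77/960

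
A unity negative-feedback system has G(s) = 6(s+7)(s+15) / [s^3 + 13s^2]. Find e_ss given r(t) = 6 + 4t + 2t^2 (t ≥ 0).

Lowest-order denominator term is 13s^2, so the open loop has 2 poles at the origin → type 2 system. Taking each input component in turn:
  • 6: tracked with zero error.
  • 4t: tracked with zero error.
  • 2t^2: e_ss = 4/K_a with K_a=630/13 → 26/315.
Total e_ss = 26/315.

26/315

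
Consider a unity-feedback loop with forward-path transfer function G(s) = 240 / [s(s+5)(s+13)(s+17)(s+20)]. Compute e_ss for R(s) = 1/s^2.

1105/12

One free integrator in G(s): this is a type 1 system.
K_v = lim_{s→0} s·G(s) = 240 / (5·13·17·20) = 12/1105.
e_ss = 1/K_v = 1/(12/1105) = 1105/12.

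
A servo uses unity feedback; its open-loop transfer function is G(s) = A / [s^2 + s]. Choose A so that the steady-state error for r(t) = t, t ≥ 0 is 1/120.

120

Lowest-order denominator term is s, so the open loop has 1 pole at the origin → type 1 system.
K_v = lim_{s→0} s·G(s) = A / 1 = 1·A.
e_ss = 1/K_v = 1/120 ⇒ K_v = 120 ⇒ A = 120/1 = 120.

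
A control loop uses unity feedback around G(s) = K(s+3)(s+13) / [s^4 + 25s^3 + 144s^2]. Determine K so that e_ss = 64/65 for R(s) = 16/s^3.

60

Lowest-order denominator term is 144s^2, so the open loop has 2 poles at the origin → type 2 system.
K_a = lim_{s→0} s^2·G(s) = K·3·13 / 144 = (13/48)·K.
e_ss = 16/K_a = 64/65 ⇒ K_a = 16.25 ⇒ K = 16.25/(13/48) = 60.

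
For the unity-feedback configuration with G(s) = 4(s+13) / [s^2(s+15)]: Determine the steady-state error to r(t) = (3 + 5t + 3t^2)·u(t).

The open loop has two poles at the origin → type 2 system. Treating each term separately:
  • 3: tracked with zero error.
  • 5t: tracked with zero error.
  • 3t^2: e_ss = 6/K_a with K_a=52/15 → 45/26.
Total e_ss = 45/26.

45/26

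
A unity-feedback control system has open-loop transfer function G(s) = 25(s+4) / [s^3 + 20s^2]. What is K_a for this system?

5

Lowest-order denominator term is 20s^2, so the open loop has 2 poles at the origin → type 2 system.
K_a = lim_{s→0} s^2·G(s) = 25·4 / 20 = 5.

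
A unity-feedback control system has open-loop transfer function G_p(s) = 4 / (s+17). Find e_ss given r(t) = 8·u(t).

136/21

No free integrators in G_p(s): this is a type 0 system.
K_p = lim_{s→0} G_p(s) = 4 / (17) = 4/17.
e_ss = 8/(1 + K_p) = 8/(21/17) = 136/21.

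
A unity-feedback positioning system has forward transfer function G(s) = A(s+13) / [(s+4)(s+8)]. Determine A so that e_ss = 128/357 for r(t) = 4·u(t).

G(s) has no factors of s in the denominator, so the system is type 0.
K_p = lim_{s→0} G(s) = A·13 / (4·8) = (13/32)·A.
e_ss = 4/(1 + K_p) = 128/357 ⇒ 1 + (13/32)·A = 357/32 ⇒ A = 25.

25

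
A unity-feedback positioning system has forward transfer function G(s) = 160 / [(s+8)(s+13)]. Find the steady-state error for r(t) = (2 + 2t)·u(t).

G(s) has no factors of s in the denominator, so the system is type 0. By superposition:
  • 2: e_ss = 2/(1+K_p) with K_p=20/13 → 26/33.
  • 2t: a type-0 system cannot track it, e_ss → ∞.
The unbounded component dominates.

infinity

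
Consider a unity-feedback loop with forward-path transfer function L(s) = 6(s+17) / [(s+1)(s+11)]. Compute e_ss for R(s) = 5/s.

55/113

No free integrators in L(s): this is a type 0 system.
K_p = lim_{s→0} L(s) = 6·17 / (1·11) = 102/11.
e_ss = 5/(1 + K_p) = 5/(113/11) = 55/113.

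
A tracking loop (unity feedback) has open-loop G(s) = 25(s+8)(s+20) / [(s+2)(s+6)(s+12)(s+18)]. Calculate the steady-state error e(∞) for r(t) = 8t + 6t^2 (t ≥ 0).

No free integrators in G(s): this is a type 0 system. Treating each term separately:
  • 8t: a type-0 system cannot track it, e_ss → ∞.
  • 6t^2: a type-0 system cannot track it, e_ss → ∞.
The unbounded component dominates.

infinity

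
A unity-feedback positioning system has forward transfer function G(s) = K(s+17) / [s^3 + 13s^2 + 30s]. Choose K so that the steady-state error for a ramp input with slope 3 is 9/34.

Factoring s from the denominator leaves a polynomial with constant term 30, so the system is type 1.
K_v = lim_{s→0} s·G(s) = K·17 / 30 = (17/30)·K.
e_ss = 3/K_v = 9/34 ⇒ K_v = 34/3 ⇒ K = (34/3)/(17/30) = 20.

20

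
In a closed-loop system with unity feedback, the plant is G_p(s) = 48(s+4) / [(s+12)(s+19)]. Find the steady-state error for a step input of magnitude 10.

38/7

The open loop has no poles at the origin → type 0 system.
K_p = lim_{s→0} G_p(s) = 48·4 / (12·19) = 16/19.
e_ss = 10/(1 + K_p) = 10/(35/19) = 38/7.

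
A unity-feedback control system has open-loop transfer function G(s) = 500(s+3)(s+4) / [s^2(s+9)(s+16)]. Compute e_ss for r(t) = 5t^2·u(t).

Two free integrators in G(s): this is a type 2 system.
K_a = lim_{s→0} s^2·G(s) = 500·3·4 / (9·16) = 125/3.
r(t) = 5t^2 gives R(s) = 10/s^3.
e_ss = 10/K_a = 10/(125/3) = 0.24.

0.24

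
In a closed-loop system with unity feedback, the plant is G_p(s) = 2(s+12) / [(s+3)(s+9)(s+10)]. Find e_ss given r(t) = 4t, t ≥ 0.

System type = 0 (no poles at s=0).
K_v = lim_{s→0} s·G_p(s) = 0; the steady-state error to this ramp input grows without bound.

infinity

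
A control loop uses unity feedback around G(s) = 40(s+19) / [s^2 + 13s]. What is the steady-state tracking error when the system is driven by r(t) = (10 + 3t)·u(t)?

39/760

Factoring s from the denominator leaves a polynomial with constant term 13, so the system is type 1. Taking each input component in turn:
  • 10: tracked with zero error.
  • 3t: e_ss = 3/K_v with K_v=760/13 → 39/760.
Total e_ss = 39/760.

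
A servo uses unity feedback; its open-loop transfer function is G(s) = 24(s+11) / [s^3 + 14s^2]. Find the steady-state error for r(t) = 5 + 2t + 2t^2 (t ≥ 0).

7/33

Lowest-order denominator term is 14s^2, so the open loop has 2 poles at the origin → type 2 system. Taking each input component in turn:
  • 5: tracked with zero error.
  • 2t: tracked with zero error.
  • 2t^2: e_ss = 4/K_a with K_a=132/7 → 7/33.
Total e_ss = 7/33.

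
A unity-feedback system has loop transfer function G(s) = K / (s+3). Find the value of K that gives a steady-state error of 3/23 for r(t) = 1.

20

No free integrators in G(s): this is a type 0 system.
K_p = lim_{s→0} G(s) = K / (3) = (1/3)·K.
e_ss = 1/(1 + K_p) = 3/23 ⇒ 1 + (1/3)·K = 23/3 ⇒ K = 20.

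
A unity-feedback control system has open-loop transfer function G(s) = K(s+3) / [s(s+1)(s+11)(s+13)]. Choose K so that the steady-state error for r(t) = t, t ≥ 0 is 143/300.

System type = 1 (one pole at s=0).
K_v = lim_{s→0} s·G(s) = K·3 / (1·11·13) = (3/143)·K.
e_ss = 1/K_v = 143/300 ⇒ K_v = 300/143 ⇒ K = (300/143)/(3/143) = 100.

100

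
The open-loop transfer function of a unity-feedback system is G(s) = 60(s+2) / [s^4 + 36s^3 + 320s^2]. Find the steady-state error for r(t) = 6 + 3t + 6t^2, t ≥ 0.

32

Factoring s^2 from the denominator leaves a polynomial with constant term 320, so the system is type 2. By superposition:
  • 6: tracked with zero error.
  • 3t: tracked with zero error.
  • 6t^2: e_ss = 12/K_a with K_a=0.375 → 32.
Total e_ss = 32.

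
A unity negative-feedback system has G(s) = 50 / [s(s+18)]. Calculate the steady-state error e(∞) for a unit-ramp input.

System type = 1 (one pole at s=0).
K_v = lim_{s→0} s·G(s) = 50 / (18) = 25/9.
e_ss = 1/K_v = 1/(25/9) = 0.36.

0.36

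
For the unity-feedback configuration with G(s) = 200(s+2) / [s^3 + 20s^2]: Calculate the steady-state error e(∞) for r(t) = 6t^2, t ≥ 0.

0.6

The denominator has no term below 20s^2 — 2 poles at s=0, type 2.
K_a = lim_{s→0} s^2·G(s) = 200·2 / 20 = 20.
r(t) = 6t^2 gives R(s) = 12/s^3.
e_ss = 12/K_a = 12/20 = 0.6.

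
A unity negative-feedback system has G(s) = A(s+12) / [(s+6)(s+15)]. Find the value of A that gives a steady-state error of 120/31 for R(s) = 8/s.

The open loop has no poles at the origin → type 0 system.
K_p = lim_{s→0} G(s) = A·12 / (6·15) = (2/15)·A.
e_ss = 8/(1 + K_p) = 120/31 ⇒ 1 + (2/15)·A = 31/15 ⇒ A = 8.

8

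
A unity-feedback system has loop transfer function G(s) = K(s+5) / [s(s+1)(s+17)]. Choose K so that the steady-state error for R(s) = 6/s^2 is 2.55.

The open loop has one pole at the origin → type 1 system.
K_v = lim_{s→0} s·G(s) = K·5 / (1·17) = (5/17)·K.
e_ss = 6/K_v = 2.55 ⇒ K_v = 40/17 ⇒ K = (40/17)/(5/17) = 8.

8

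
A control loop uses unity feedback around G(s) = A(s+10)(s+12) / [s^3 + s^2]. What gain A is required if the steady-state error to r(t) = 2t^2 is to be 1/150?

Lowest-order denominator term is s^2, so the open loop has 2 poles at the origin → type 2 system.
K_a = lim_{s→0} s^2·G(s) = A·10·12 / 1 = 120·A.
e_ss = 4/K_a = 1/150 ⇒ K_a = 600 ⇒ A = 600/120 = 5.

5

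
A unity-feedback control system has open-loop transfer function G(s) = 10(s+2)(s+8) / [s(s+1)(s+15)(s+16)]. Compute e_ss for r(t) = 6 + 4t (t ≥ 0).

System type = 1 (one pole at s=0). By superposition:
  • 6: tracked with zero error.
  • 4t: e_ss = 4/K_v with K_v=2/3 → 6.
Total e_ss = 6.

6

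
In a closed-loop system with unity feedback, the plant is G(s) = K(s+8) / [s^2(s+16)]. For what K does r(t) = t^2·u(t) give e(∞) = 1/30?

The open loop has two poles at the origin → type 2 system.
K_a = lim_{s→0} s^2·G(s) = K·8 / (16) = 0.5·K.
e_ss = 2/K_a = 1/30 ⇒ K_a = 60 ⇒ K = 60/0.5 = 120.

120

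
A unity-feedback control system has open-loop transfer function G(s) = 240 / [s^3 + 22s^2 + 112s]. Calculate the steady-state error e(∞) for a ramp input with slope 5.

Lowest-order denominator term is 112s, so the open loop has 1 pole at the origin → type 1 system.
K_v = lim_{s→0} s·G(s) = 240 / 112 = 15/7.
e_ss = 5/K_v = 5/(15/7) = 7/3.

7/3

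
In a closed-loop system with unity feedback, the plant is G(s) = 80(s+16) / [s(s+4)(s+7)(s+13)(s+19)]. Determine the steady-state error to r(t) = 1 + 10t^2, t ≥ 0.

G(s) has one factor of s in the denominator, so the system is type 1. Taking each input component in turn:
  • 1: tracked with zero error.
  • 10t^2: a type-1 system cannot track it, e_ss → ∞.
The unbounded component dominates.

infinity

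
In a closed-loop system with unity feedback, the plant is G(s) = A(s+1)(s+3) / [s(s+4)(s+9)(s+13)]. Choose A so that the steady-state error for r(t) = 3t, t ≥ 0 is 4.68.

System type = 1 (one pole at s=0).
K_v = lim_{s→0} s·G(s) = A·1·3 / (4·9·13) = (1/156)·A.
e_ss = 3/K_v = 4.68 ⇒ K_v = 25/39 ⇒ A = (25/39)/(1/156) = 100.

100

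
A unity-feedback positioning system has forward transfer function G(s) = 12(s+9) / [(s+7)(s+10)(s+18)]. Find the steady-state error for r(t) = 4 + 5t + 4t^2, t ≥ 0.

infinity

System type = 0 (no poles at s=0). Taking each input component in turn:
  • 4: e_ss = 4/(1+K_p) with K_p=3/35 → 70/19.
  • 5t: a type-0 system cannot track it, e_ss → ∞.
  • 4t^2: a type-0 system cannot track it, e_ss → ∞.
The unbounded component dominates.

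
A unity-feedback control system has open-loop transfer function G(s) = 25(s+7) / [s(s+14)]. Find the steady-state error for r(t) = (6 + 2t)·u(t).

The open loop has one pole at the origin → type 1 system. Treating each term separately:
  • 6: tracked with zero error.
  • 2t: e_ss = 2/K_v with K_v=12.5 → 0.16.
Total e_ss = 0.16.

0.16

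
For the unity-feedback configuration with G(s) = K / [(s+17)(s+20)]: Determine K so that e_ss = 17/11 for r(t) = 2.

100

G(s) has no factors of s in the denominator, so the system is type 0.
K_p = lim_{s→0} G(s) = K / (17·20) = (1/340)·K.
e_ss = 2/(1 + K_p) = 17/11 ⇒ 1 + (1/340)·K = 22/17 ⇒ K = 100.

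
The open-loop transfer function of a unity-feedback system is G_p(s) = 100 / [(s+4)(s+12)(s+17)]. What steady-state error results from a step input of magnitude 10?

System type = 0 (no poles at s=0).
K_p = lim_{s→0} G_p(s) = 100 / (4·12·17) = 25/204.
e_ss = 10/(1 + K_p) = 10/(229/204) = 2040/229.

2040/229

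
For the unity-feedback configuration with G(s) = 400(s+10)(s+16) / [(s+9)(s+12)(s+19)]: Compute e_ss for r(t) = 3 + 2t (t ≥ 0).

G(s) has no factors of s in the denominator, so the system is type 0. Taking each input component in turn:
  • 3: e_ss = 3/(1+K_p) with K_p=16000/513 → 1539/16513.
  • 2t: a type-0 system cannot track it, e_ss → ∞.
The unbounded component dominates.

infinity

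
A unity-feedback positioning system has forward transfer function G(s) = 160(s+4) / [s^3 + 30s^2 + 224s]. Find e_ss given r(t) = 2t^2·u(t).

infinity

The denominator has no term below 224s — 1 pole at s=0, type 1.
K_a = lim_{s→0} s^2·G(s) = 0; the steady-state error to this parabolic input grows without bound.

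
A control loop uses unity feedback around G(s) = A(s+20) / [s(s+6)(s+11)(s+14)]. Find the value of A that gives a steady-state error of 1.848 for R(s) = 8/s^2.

The open loop has one pole at the origin → type 1 system.
K_v = lim_{s→0} s·G(s) = A·20 / (6·11·14) = (5/231)·A.
e_ss = 8/K_v = 1.848 ⇒ K_v = 1000/231 ⇒ A = (1000/231)/(5/231) = 200.

200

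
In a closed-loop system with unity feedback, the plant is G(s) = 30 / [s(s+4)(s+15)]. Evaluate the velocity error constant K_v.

G(s) has one factor of s in the denominator, so the system is type 1.
K_v = lim_{s→0} s·G(s) = 30 / (4·15) = 0.5.

0.5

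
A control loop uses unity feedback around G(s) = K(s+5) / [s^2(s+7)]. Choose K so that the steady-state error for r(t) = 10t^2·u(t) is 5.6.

5

System type = 2 (two poles at s=0).
K_a = lim_{s→0} s^2·G(s) = K·5 / (7) = (5/7)·K.
e_ss = 20/K_a = 5.6 ⇒ K_a = 25/7 ⇒ K = (25/7)/(5/7) = 5.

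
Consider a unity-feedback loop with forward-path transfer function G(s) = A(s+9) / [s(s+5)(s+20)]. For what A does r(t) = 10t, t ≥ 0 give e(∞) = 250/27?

System type = 1 (one pole at s=0).
K_v = lim_{s→0} s·G(s) = A·9 / (5·20) = 0.09·A.
e_ss = 10/K_v = 250/27 ⇒ K_v = 1.08 ⇒ A = 1.08/0.09 = 12.

12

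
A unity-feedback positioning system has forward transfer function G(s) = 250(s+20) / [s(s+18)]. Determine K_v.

One free integrator in G(s): this is a type 1 system.
K_v = lim_{s→0} s·G(s) = 250·20 / (18) = 2500/9.

2500/9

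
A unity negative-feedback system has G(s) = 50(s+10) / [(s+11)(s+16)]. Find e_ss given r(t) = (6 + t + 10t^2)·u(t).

infinity

System type = 0 (no poles at s=0). By superposition:
  • 6: e_ss = 6/(1+K_p) with K_p=125/44 → 264/169.
  • t: a type-0 system cannot track it, e_ss → ∞.
  • 10t^2: a type-0 system cannot track it, e_ss → ∞.
The unbounded component dominates.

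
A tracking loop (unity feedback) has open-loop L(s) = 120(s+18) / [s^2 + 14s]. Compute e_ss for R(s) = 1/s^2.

7/1080

Lowest-order denominator term is 14s, so the open loop has 1 pole at the origin → type 1 system.
K_v = lim_{s→0} s·L(s) = 120·18 / 14 = 1080/7.
e_ss = 1/K_v = 1/(1080/7) = 7/1080.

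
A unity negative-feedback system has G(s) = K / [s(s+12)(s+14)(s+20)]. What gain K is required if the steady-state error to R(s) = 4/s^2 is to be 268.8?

50

One free integrator in G(s): this is a type 1 system.
K_v = lim_{s→0} s·G(s) = K / (12·14·20) = (1/3360)·K.
e_ss = 4/K_v = 268.8 ⇒ K_v = 5/336 ⇒ K = (5/336)/(1/3360) = 50.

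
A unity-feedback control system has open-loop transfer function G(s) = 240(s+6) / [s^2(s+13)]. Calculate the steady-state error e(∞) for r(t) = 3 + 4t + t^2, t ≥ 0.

G(s) has two factors of s in the denominator, so the system is type 2. Treating each term separately:
  • 3: tracked with zero error.
  • 4t: tracked with zero error.
  • t^2: e_ss = 2/K_a with K_a=1440/13 → 13/720.
Total e_ss = 13/720.

13/720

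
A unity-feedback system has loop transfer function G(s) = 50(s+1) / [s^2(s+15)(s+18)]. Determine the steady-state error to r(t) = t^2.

10.8

G(s) has two factors of s in the denominator, so the system is type 2.
K_a = lim_{s→0} s^2·G(s) = 50·1 / (15·18) = 5/27.
r(t) = t^2 gives R(s) = 2/s^3.
e_ss = 2/K_a = 2/(5/27) = 10.8.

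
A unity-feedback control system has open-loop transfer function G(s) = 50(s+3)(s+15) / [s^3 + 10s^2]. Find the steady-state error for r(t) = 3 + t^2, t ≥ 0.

2/225

The denominator has no term below 10s^2 — 2 poles at s=0, type 2. Treating each term separately:
  • 3: tracked with zero error.
  • t^2: e_ss = 2/K_a with K_a=225 → 2/225.
Total e_ss = 2/225.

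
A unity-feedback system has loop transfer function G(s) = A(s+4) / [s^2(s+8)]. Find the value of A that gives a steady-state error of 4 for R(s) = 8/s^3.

4

Two free integrators in G(s): this is a type 2 system.
K_a = lim_{s→0} s^2·G(s) = A·4 / (8) = 0.5·A.
e_ss = 8/K_a = 4 ⇒ K_a = 2 ⇒ A = 2/0.5 = 4.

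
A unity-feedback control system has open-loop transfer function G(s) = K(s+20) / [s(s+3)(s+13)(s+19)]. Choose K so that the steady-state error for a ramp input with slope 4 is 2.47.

G(s) has one factor of s in the denominator, so the system is type 1.
K_v = lim_{s→0} s·G(s) = K·20 / (3·13·19) = (20/741)·K.
e_ss = 4/K_v = 2.47 ⇒ K_v = 400/247 ⇒ K = (400/247)/(20/741) = 60.

60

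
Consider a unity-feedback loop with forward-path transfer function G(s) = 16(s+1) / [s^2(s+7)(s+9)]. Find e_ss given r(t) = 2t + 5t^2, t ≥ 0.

Two free integrators in G(s): this is a type 2 system. By superposition:
  • 2t: tracked with zero error.
  • 5t^2: e_ss = 10/K_a with K_a=16/63 → 39.375.
Total e_ss = 39.375.

39.375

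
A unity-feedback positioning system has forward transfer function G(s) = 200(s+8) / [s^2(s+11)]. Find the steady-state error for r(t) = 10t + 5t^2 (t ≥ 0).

G(s) has two factors of s in the denominator, so the system is type 2. Taking each input component in turn:
  • 10t: tracked with zero error.
  • 5t^2: e_ss = 10/K_a with K_a=1600/11 → 11/160.
Total e_ss = 11/160.

11/160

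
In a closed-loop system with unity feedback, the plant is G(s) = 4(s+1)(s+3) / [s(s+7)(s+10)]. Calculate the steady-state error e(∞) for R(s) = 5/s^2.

System type = 1 (one pole at s=0).
K_v = lim_{s→0} s·G(s) = 4·1·3 / (7·10) = 6/35.
e_ss = 5/K_v = 5/(6/35) = 175/6.

175/6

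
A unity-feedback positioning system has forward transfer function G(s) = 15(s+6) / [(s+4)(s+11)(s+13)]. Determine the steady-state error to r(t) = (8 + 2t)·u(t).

System type = 0 (no poles at s=0). Taking each input component in turn:
  • 8: e_ss = 8/(1+K_p) with K_p=45/286 → 2288/331.
  • 2t: a type-0 system cannot track it, e_ss → ∞.
The unbounded component dominates.

infinity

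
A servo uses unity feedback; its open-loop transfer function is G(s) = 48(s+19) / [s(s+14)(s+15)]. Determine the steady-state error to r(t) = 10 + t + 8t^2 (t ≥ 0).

infinity

One free integrator in G(s): this is a type 1 system. By superposition:
  • 10: tracked with zero error.
  • t: e_ss = 1/K_v with K_v=152/35 → 35/152.
  • 8t^2: a type-1 system cannot track it, e_ss → ∞.
The unbounded component dominates.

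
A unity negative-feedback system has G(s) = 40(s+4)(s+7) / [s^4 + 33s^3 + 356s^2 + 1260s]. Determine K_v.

The denominator has no term below 1260s — 1 pole at s=0, type 1.
K_v = lim_{s→0} s·G(s) = 40·4·7 / 1260 = 8/9.

8/9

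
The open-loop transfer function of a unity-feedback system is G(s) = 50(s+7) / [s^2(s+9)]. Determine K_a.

System type = 2 (two poles at s=0).
K_a = lim_{s→0} s^2·G(s) = 50·7 / (9) = 350/9.

350/9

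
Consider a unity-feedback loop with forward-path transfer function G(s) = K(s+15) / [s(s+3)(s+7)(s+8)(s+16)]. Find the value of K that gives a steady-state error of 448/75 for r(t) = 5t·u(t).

One free integrator in G(s): this is a type 1 system.
K_v = lim_{s→0} s·G(s) = K·15 / (3·7·8·16) = (5/896)·K.
e_ss = 5/K_v = 448/75 ⇒ K_v = 375/448 ⇒ K = (375/448)/(5/896) = 150.

150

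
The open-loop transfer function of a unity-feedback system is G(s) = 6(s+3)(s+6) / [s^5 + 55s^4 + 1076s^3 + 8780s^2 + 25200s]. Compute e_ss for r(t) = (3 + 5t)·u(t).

3500/3

Lowest-order denominator term is 25200s, so the open loop has 1 pole at the origin → type 1 system. Taking each input component in turn:
  • 3: tracked with zero error.
  • 5t: e_ss = 5/K_v with K_v=3/700 → 3500/3.
Total e_ss = 3500/3.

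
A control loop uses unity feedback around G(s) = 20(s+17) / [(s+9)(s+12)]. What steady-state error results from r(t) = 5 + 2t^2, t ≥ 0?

infinity

No free integrators in G(s): this is a type 0 system. Taking each input component in turn:
  • 5: e_ss = 5/(1+K_p) with K_p=85/27 → 135/112.
  • 2t^2: a type-0 system cannot track it, e_ss → ∞.
The unbounded component dominates.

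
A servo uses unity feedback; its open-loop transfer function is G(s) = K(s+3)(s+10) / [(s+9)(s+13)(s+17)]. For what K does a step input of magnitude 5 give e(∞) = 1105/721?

150

G(s) has no factors of s in the denominator, so the system is type 0.
K_p = lim_{s→0} G(s) = K·3·10 / (9·13·17) = (10/663)·K.
e_ss = 5/(1 + K_p) = 1105/721 ⇒ 1 + (10/663)·K = 721/221 ⇒ K = 150.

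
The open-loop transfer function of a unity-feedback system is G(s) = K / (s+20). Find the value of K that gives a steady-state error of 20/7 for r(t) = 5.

System type = 0 (no poles at s=0).
K_p = lim_{s→0} G(s) = K / (20) = 0.05·K.
e_ss = 5/(1 + K_p) = 20/7 ⇒ 1 + 0.05·K = 1.75 ⇒ K = 15.

15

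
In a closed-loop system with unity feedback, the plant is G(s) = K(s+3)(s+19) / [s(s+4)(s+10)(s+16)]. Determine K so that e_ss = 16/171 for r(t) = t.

120

One free integrator in G(s): this is a type 1 system.
K_v = lim_{s→0} s·G(s) = K·3·19 / (4·10·16) = (57/640)·K.
e_ss = 1/K_v = 16/171 ⇒ K_v = 10.6875 ⇒ K = 10.6875/(57/640) = 120.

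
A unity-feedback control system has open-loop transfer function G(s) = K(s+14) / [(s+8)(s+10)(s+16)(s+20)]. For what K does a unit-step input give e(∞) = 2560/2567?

5

System type = 0 (no poles at s=0).
K_p = lim_{s→0} G(s) = K·14 / (8·10·16·20) = (7/12800)·K.
e_ss = 1/(1 + K_p) = 2560/2567 ⇒ 1 + (7/12800)·K = 2567/2560 ⇒ K = 5.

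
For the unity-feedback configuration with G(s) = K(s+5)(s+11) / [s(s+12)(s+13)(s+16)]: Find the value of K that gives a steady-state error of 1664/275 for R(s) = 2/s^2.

System type = 1 (one pole at s=0).
K_v = lim_{s→0} s·G(s) = K·5·11 / (12·13·16) = (55/2496)·K.
e_ss = 2/K_v = 1664/275 ⇒ K_v = 275/832 ⇒ K = (275/832)/(55/2496) = 15.

15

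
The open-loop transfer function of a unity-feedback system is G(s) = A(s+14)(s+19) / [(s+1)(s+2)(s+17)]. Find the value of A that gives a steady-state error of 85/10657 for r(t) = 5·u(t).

G(s) has no factors of s in the denominator, so the system is type 0.
K_p = lim_{s→0} G(s) = A·14·19 / (1·2·17) = (133/17)·A.
e_ss = 5/(1 + K_p) = 85/10657 ⇒ 1 + (133/17)·A = 10657/17 ⇒ A = 80.

80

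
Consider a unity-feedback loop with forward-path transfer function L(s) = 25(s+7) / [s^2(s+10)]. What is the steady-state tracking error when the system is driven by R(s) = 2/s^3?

System type = 2 (two poles at s=0).
K_a = lim_{s→0} s^2·L(s) = 25·7 / (10) = 17.5.
r(t) = t^2 gives R(s) = 2/s^3.
e_ss = 2/K_a = 2/17.5 = 4/35.

4/35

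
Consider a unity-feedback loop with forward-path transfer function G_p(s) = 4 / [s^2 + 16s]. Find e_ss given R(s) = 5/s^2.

Factoring s from the denominator leaves a polynomial with constant term 16, so the system is type 1.
K_v = lim_{s→0} s·G_p(s) = 4 / 16 = 0.25.
e_ss = 5/K_v = 5/0.25 = 20.

20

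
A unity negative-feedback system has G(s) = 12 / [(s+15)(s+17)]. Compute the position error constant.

4/85

No free integrators in G(s): this is a type 0 system.
K_p = lim_{s→0} G(s) = 12 / (15·17) = 4/85.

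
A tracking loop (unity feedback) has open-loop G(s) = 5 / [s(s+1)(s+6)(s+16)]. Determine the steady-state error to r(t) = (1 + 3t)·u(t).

The open loop has one pole at the origin → type 1 system. By superposition:
  • 1: tracked with zero error.
  • 3t: e_ss = 3/K_v with K_v=5/96 → 57.6.
Total e_ss = 57.6.

57.6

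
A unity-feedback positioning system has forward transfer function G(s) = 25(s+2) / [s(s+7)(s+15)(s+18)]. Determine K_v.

The open loop has one pole at the origin → type 1 system.
K_v = lim_{s→0} s·G(s) = 25·2 / (7·15·18) = 5/189.

5/189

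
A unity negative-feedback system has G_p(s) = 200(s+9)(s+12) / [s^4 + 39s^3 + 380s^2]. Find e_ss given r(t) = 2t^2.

The denominator has no term below 380s^2 — 2 poles at s=0, type 2.
K_a = lim_{s→0} s^2·G_p(s) = 200·9·12 / 380 = 1080/19.
r(t) = 2t^2 gives R(s) = 4/s^3.
e_ss = 4/K_a = 4/(1080/19) = 19/270.

19/270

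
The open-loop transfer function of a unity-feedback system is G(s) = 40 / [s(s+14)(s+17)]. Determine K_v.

20/119

One free integrator in G(s): this is a type 1 system.
K_v = lim_{s→0} s·G(s) = 40 / (14·17) = 20/119.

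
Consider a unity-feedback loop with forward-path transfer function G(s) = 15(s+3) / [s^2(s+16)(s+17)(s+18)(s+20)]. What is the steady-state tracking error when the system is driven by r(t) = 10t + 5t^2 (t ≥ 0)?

21760

Two free integrators in G(s): this is a type 2 system. By superposition:
  • 10t: tracked with zero error.
  • 5t^2: e_ss = 10/K_a with K_a=1/2176 → 21760.
Total e_ss = 21760.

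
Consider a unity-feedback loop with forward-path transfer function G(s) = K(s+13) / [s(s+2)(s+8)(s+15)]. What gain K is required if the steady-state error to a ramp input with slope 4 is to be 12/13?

80

One free integrator in G(s): this is a type 1 system.
K_v = lim_{s→0} s·G(s) = K·13 / (2·8·15) = (13/240)·K.
e_ss = 4/K_v = 12/13 ⇒ K_v = 13/3 ⇒ K = (13/3)/(13/240) = 80.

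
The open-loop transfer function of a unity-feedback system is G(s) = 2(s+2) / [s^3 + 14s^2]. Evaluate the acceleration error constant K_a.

Lowest-order denominator term is 14s^2, so the open loop has 2 poles at the origin → type 2 system.
K_a = lim_{s→0} s^2·G(s) = 2·2 / 14 = 2/7.

2/7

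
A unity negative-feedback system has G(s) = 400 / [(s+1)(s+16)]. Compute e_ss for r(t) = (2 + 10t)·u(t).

No free integrators in G(s): this is a type 0 system. Taking each input component in turn:
  • 2: e_ss = 2/(1+K_p) with K_p=25 → 1/13.
  • 10t: a type-0 system cannot track it, e_ss → ∞.
The unbounded component dominates.

infinity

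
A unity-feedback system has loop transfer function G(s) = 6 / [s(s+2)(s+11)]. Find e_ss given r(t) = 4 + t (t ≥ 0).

11/3

One free integrator in G(s): this is a type 1 system. By superposition:
  • 4: tracked with zero error.
  • t: e_ss = 1/K_v with K_v=3/11 → 11/3.
Total e_ss = 11/3.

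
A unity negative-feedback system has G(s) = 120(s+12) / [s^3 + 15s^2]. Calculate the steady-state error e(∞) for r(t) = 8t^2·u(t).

The denominator has no term below 15s^2 — 2 poles at s=0, type 2.
K_a = lim_{s→0} s^2·G(s) = 120·12 / 15 = 96.
r(t) = 8t^2 gives R(s) = 16/s^3.
e_ss = 16/K_a = 16/96 = 1/6.

1/6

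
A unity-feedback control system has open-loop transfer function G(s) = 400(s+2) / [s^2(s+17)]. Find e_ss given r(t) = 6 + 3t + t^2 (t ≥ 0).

0.0425

G(s) has two factors of s in the denominator, so the system is type 2. Treating each term separately:
  • 6: tracked with zero error.
  • 3t: tracked with zero error.
  • t^2: e_ss = 2/K_a with K_a=800/17 → 0.0425.
Total e_ss = 0.0425.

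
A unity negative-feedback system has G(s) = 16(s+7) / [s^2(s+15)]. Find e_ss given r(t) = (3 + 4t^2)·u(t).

The open loop has two poles at the origin → type 2 system. By superposition:
  • 3: tracked with zero error.
  • 4t^2: e_ss = 8/K_a with K_a=112/15 → 15/14.
Total e_ss = 15/14.

15/14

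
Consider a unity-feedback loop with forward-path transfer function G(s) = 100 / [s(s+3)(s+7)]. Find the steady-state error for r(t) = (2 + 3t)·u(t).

0.63

The open loop has one pole at the origin → type 1 system. Taking each input component in turn:
  • 2: tracked with zero error.
  • 3t: e_ss = 3/K_v with K_v=100/21 → 0.63.
Total e_ss = 0.63.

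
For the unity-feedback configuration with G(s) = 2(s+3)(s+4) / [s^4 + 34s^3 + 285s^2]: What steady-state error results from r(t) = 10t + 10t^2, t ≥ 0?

237.5

Lowest-order denominator term is 285s^2, so the open loop has 2 poles at the origin → type 2 system. Treating each term separately:
  • 10t: tracked with zero error.
  • 10t^2: e_ss = 20/K_a with K_a=8/95 → 237.5.
Total e_ss = 237.5.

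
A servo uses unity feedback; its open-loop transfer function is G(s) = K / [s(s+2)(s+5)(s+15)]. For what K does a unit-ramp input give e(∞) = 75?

The open loop has one pole at the origin → type 1 system.
K_v = lim_{s→0} s·G(s) = K / (2·5·15) = (1/150)·K.
e_ss = 1/K_v = 75 ⇒ K_v = 1/75 ⇒ K = (1/75)/(1/150) = 2.

2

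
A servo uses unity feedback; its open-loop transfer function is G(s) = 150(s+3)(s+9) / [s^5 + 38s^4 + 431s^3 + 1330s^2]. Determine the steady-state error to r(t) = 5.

0

Factoring s^2 from the denominator leaves a polynomial with constant term 1330, so the system is type 2.
K_p = ∞ for a type-2 system; e_ss to a step is zero.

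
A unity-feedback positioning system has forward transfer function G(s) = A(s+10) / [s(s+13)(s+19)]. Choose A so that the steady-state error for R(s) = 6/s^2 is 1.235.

120

G(s) has one factor of s in the denominator, so the system is type 1.
K_v = lim_{s→0} s·G(s) = A·10 / (13·19) = (10/247)·A.
e_ss = 6/K_v = 1.235 ⇒ K_v = 1200/247 ⇒ A = (1200/247)/(10/247) = 120.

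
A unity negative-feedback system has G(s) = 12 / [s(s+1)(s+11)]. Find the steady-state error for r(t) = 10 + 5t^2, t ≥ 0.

infinity

One free integrator in G(s): this is a type 1 system. Taking each input component in turn:
  • 10: tracked with zero error.
  • 5t^2: a type-1 system cannot track it, e_ss → ∞.
The unbounded component dominates.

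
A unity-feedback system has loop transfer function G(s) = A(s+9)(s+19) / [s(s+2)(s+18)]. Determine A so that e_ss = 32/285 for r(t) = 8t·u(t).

One free integrator in G(s): this is a type 1 system.
K_v = lim_{s→0} s·G(s) = A·9·19 / (2·18) = 4.75·A.
e_ss = 8/K_v = 32/285 ⇒ K_v = 71.25 ⇒ A = 71.25/4.75 = 15.

15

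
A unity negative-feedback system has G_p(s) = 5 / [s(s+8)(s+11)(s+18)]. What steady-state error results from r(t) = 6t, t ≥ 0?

The open loop has one pole at the origin → type 1 system.
K_v = lim_{s→0} s·G_p(s) = 5 / (8·11·18) = 5/1584.
e_ss = 6/K_v = 6/(5/1584) = 1900.8.

1900.8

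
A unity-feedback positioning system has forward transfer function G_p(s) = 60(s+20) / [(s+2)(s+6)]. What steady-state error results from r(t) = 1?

No free integrators in G_p(s): this is a type 0 system.
K_p = lim_{s→0} G_p(s) = 60·20 / (2·6) = 100.
e_ss = 1/(1 + K_p) = 1/101.

1/101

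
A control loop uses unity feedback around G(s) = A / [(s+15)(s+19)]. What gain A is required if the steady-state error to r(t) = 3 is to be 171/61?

System type = 0 (no poles at s=0).
K_p = lim_{s→0} G(s) = A / (15·19) = (1/285)·A.
e_ss = 3/(1 + K_p) = 171/61 ⇒ 1 + (1/285)·A = 61/57 ⇒ A = 20.

20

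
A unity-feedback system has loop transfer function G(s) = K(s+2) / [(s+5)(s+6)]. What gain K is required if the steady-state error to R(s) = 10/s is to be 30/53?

250

The open loop has no poles at the origin → type 0 system.
K_p = lim_{s→0} G(s) = K·2 / (5·6) = (1/15)·K.
e_ss = 10/(1 + K_p) = 30/53 ⇒ 1 + (1/15)·K = 53/3 ⇒ K = 250.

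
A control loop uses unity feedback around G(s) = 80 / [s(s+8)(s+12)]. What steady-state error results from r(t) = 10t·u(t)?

12

G(s) has one factor of s in the denominator, so the system is type 1.
K_v = lim_{s→0} s·G(s) = 80 / (8·12) = 5/6.
e_ss = 10/K_v = 10/(5/6) = 12.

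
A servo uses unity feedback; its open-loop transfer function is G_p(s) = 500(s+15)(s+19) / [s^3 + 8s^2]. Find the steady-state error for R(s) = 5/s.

Factoring s^2 from the denominator leaves a polynomial with constant term 8, so the system is type 2.
K_p = ∞ for a type-2 system; e_ss to a step is zero.

0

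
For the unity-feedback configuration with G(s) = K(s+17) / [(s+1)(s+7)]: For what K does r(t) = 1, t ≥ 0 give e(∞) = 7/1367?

80

The open loop has no poles at the origin → type 0 system.
K_p = lim_{s→0} G(s) = K·17 / (1·7) = (17/7)·K.
e_ss = 1/(1 + K_p) = 7/1367 ⇒ 1 + (17/7)·K = 1367/7 ⇒ K = 80.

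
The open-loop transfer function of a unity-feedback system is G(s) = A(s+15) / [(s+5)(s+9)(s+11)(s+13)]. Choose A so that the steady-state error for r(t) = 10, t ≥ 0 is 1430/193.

System type = 0 (no poles at s=0).
K_p = lim_{s→0} G(s) = A·15 / (5·9·11·13) = (1/429)·A.
e_ss = 10/(1 + K_p) = 1430/193 ⇒ 1 + (1/429)·A = 193/143 ⇒ A = 150.

150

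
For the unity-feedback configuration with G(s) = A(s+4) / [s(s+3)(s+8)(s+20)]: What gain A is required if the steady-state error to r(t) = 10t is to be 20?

60

One free integrator in G(s): this is a type 1 system.
K_v = lim_{s→0} s·G(s) = A·4 / (3·8·20) = (1/120)·A.
e_ss = 10/K_v = 20 ⇒ K_v = 0.5 ⇒ A = 0.5/(1/120) = 60.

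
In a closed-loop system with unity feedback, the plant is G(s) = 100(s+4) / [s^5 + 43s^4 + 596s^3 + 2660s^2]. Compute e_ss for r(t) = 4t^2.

Lowest-order denominator term is 2660s^2, so the open loop has 2 poles at the origin → type 2 system.
K_a = lim_{s→0} s^2·G(s) = 100·4 / 2660 = 20/133.
r(t) = 4t^2 gives R(s) = 8/s^3.
e_ss = 8/K_a = 8/(20/133) = 53.2.

53.2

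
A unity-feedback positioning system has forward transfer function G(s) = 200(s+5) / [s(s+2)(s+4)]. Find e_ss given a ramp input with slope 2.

System type = 1 (one pole at s=0).
K_v = lim_{s→0} s·G(s) = 200·5 / (2·4) = 125.
e_ss = 2/K_v = 2/125 = 0.016.

0.016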